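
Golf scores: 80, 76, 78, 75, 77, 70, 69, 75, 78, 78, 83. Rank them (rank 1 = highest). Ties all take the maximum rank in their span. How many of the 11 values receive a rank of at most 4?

2

Sorted (descending): 83, 80, 78, 78, 78, 77, 76, 75, 75, 70, 69
The 3 values of 78 occupy positions 3–5 → each gets rank 5.
The 2 values of 75 occupy positions 8–9 → each gets rank 9.
Ranks ≤ 4: {1, 2} → 2 values.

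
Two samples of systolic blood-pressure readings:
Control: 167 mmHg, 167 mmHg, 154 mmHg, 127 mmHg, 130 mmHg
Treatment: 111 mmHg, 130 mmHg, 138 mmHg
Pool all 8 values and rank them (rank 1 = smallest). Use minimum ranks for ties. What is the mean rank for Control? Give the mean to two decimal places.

Sorted (ascending): 111, 127, 130, 130, 138, 154, 167, 167
The 2 values of 130 occupy positions 3–4 → each gets rank 3.
The 2 values of 167 occupy positions 7–8 → each gets rank 7.
Control values → pooled ranks: 167→7, 167→7, 154→6, 127→2, 130→3
Mean rank = (7 + 7 + 6 + 2 + 3) / 5 = 5.00

5.00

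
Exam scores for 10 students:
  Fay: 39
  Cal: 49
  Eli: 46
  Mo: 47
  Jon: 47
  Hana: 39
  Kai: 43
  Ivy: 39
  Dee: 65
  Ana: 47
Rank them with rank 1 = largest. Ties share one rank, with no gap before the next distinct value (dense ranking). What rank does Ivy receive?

6

Sorted (descending): 65, 49, 47, 47, 47, 46, 43, 39, 39, 39
The 3 values of 47 share dense rank 3.
The 3 values of 39 share dense rank 6.
Remaining distinct values take the next consecutive integers.
Ivy has value 39 → rank 6.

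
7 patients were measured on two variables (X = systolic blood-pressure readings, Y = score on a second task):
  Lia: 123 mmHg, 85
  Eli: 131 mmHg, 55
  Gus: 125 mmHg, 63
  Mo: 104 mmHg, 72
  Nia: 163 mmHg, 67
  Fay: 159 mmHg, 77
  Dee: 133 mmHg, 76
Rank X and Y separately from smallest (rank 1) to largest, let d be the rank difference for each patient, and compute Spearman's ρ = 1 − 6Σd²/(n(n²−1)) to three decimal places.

-0.071

Ranks of variable 1: 2, 4, 3, 1, 7, 6, 5
Ranks of variable 2: 7, 1, 2, 4, 3, 6, 5
d = r₁ − r₂: -5, 3, 1, -3, 4, 0, 0
d²: 25, 9, 1, 9, 16, 0, 0; Σd² = 60
ρ = 1 − 6·60/(7·48) = 1 − 360/336 = -0.071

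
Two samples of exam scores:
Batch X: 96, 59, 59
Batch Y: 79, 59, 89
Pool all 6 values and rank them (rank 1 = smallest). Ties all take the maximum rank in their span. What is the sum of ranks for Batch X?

Sorted (ascending): 59, 59, 59, 79, 89, 96
The 3 values of 59 occupy positions 1–3 → each gets rank 3.
Batch X values → pooled ranks: 96→6, 59→3, 59→3
Rank sum = 6 + 3 + 3 = 12

12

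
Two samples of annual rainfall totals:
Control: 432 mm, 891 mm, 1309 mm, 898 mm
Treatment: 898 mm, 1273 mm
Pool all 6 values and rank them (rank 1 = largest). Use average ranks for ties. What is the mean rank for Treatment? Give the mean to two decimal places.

Sorted (descending): 1309, 1273, 898, 898, 891, 432
The 2 values of 898 occupy positions 3–4 → average rank (3+4)/2 = 3.5.
Treatment values → pooled ranks: 898→3.5, 1273→2
Mean rank = (3.5 + 2) / 2 = 2.75

2.75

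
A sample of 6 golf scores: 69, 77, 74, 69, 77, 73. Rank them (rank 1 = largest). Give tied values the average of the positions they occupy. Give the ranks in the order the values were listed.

Sorted (descending): 77, 77, 74, 73, 69, 69
The 2 values of 77 occupy positions 1–2 → average rank (1+2)/2 = 1.5.
The 2 values of 69 occupy positions 5–6 → average rank (5+6)/2 = 5.5.

5.5, 1.5, 3, 5.5, 1.5, 4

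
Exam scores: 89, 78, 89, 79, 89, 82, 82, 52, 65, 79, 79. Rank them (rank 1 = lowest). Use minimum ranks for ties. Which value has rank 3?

78

Sorted (ascending): 52, 65, 78, 79, 79, 79, 82, 82, 89, 89, 89
The 3 values of 79 occupy positions 4–6 → each gets rank 4.
The 2 values of 82 occupy positions 7–8 → each gets rank 7.
The 3 values of 89 occupy positions 9–11 → each gets rank 9.
Rank 3 → value 78.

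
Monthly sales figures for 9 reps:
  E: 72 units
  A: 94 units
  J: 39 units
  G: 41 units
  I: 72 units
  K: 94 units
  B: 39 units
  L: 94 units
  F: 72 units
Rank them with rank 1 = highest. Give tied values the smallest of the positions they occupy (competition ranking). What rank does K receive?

1

Sorted (descending): 94, 94, 94, 72, 72, 72, 41, 39, 39
The 3 values of 94 occupy positions 1–3 → each gets rank 1.
The 3 values of 72 occupy positions 4–6 → each gets rank 4.
The 2 values of 39 occupy positions 8–9 → each gets rank 8.
K has value 94 units → rank 1.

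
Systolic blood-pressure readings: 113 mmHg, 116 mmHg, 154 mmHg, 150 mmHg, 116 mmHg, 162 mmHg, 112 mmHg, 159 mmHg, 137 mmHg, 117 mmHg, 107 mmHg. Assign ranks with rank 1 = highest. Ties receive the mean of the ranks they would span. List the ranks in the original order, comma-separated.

9, 7.5, 3, 4, 7.5, 1, 10, 2, 5, 6, 11

Sorted (descending): 162, 159, 154, 150, 137, 117, 116, 116, 113, 112, 107
The 2 values of 116 occupy positions 7–8 → average rank (7+8)/2 = 7.5.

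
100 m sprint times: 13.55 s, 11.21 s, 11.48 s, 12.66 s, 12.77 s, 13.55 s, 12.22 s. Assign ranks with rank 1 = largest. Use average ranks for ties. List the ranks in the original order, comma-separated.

Sorted (descending): 13.55, 13.55, 12.77, 12.66, 12.22, 11.48, 11.21
The 2 values of 13.55 occupy positions 1–2 → average rank (1+2)/2 = 1.5.

1.5, 7, 6, 4, 3, 1.5, 5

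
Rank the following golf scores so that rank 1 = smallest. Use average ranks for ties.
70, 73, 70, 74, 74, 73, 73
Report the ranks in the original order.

1.5, 4, 1.5, 6.5, 6.5, 4, 4

Sorted (ascending): 70, 70, 73, 73, 73, 74, 74
The 2 values of 70 occupy positions 1–2 → average rank (1+2)/2 = 1.5.
The 3 values of 73 occupy positions 3–5 → average rank 4.
The 2 values of 74 occupy positions 6–7 → average rank (6+7)/2 = 6.5.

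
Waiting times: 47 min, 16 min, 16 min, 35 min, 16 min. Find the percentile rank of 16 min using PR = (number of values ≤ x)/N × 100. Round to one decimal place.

N = 5.
Strictly below 16: 0. Equal to 16: 3.
PR = 3/5 × 100 = 60.0

60.0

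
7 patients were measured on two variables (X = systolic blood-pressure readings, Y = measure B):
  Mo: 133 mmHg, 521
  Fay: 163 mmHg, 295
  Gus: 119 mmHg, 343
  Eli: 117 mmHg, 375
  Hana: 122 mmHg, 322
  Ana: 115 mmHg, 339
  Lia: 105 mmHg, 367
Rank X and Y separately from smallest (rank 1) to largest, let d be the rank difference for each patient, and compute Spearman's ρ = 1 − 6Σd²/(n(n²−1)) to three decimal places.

Ranks of variable 1: 6, 7, 4, 3, 5, 2, 1
Ranks of variable 2: 7, 1, 4, 6, 2, 3, 5
d = r₁ − r₂: -1, 6, 0, -3, 3, -1, -4
d²: 1, 36, 0, 9, 9, 1, 16; Σd² = 72
ρ = 1 − 6·72/(7·48) = 1 − 432/336 = -0.286

-0.286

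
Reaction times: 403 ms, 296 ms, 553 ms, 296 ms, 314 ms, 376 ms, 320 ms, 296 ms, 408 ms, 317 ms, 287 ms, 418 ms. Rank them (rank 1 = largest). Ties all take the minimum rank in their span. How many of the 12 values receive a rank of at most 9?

Sorted (descending): 553, 418, 408, 403, 376, 320, 317, 314, 296, 296, 296, 287
The 3 values of 296 occupy positions 9–11 → each gets rank 9.
Ranks ≤ 9: {1, 2, 3, 4, 5, 6, 7, 8, 9, 9, 9} → 11 values.

11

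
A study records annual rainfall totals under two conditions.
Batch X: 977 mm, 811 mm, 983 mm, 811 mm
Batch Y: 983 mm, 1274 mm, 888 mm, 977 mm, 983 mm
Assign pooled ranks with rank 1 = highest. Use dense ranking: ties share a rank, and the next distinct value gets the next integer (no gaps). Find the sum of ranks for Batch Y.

12

Sorted (descending): 1274, 983, 983, 983, 977, 977, 888, 811, 811
The 3 values of 983 share dense rank 2.
The 2 values of 977 share dense rank 3.
The 2 values of 811 share dense rank 5.
Remaining distinct values take the next consecutive integers.
Batch Y values → pooled ranks: 983→2, 1274→1, 888→4, 977→3, 983→2
Rank sum = 2 + 1 + 4 + 3 + 2 = 12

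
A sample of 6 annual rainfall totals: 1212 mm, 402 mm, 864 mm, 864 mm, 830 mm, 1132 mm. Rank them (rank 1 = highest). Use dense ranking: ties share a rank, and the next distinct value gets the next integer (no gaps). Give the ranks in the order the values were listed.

Sorted (descending): 1212, 1132, 864, 864, 830, 402
The 2 values of 864 share dense rank 3.
Remaining distinct values take the next consecutive integers.

1, 5, 3, 3, 4, 2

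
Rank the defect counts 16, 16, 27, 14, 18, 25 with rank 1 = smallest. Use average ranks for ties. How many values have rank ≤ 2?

Sorted (ascending): 14, 16, 16, 18, 25, 27
The 2 values of 16 occupy positions 2–3 → average rank (2+3)/2 = 2.5.
Ranks ≤ 2: {1} → 1 value.

1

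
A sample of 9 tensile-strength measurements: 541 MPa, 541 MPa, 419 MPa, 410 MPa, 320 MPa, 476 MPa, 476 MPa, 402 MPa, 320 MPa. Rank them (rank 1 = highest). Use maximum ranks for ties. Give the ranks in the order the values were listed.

Sorted (descending): 541, 541, 476, 476, 419, 410, 402, 320, 320
The 2 values of 541 occupy positions 1–2 → each gets rank 2.
The 2 values of 476 occupy positions 3–4 → each gets rank 4.
The 2 values of 320 occupy positions 8–9 → each gets rank 9.

2, 2, 5, 6, 9, 4, 4, 7, 9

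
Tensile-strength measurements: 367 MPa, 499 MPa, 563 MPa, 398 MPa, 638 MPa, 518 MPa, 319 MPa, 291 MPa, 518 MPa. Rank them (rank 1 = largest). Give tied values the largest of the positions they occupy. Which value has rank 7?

367

Sorted (descending): 638, 563, 518, 518, 499, 398, 367, 319, 291
The 2 values of 518 occupy positions 3–4 → each gets rank 4.
Rank 7 → value 367.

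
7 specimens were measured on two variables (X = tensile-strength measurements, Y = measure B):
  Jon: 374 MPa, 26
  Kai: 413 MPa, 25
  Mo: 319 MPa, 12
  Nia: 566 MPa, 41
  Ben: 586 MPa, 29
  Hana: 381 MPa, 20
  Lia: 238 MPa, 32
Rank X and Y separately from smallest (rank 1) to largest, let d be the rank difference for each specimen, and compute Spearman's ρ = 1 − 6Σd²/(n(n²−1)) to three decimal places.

Ranks of variable 1: 3, 5, 2, 6, 7, 4, 1
Ranks of variable 2: 4, 3, 1, 7, 5, 2, 6
d = r₁ − r₂: -1, 2, 1, -1, 2, 2, -5
d²: 1, 4, 1, 1, 4, 4, 25; Σd² = 40
ρ = 1 − 6·40/(7·48) = 1 − 240/336 = 0.286

0.286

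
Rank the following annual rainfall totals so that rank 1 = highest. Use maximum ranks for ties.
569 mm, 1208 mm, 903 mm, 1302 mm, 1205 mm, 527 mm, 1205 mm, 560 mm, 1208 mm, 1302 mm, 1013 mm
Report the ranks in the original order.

Sorted (descending): 1302, 1302, 1208, 1208, 1205, 1205, 1013, 903, 569, 560, 527
The 2 values of 1302 occupy positions 1–2 → each gets rank 2.
The 2 values of 1208 occupy positions 3–4 → each gets rank 4.
The 2 values of 1205 occupy positions 5–6 → each gets rank 6.

9, 4, 8, 2, 6, 11, 6, 10, 4, 2, 7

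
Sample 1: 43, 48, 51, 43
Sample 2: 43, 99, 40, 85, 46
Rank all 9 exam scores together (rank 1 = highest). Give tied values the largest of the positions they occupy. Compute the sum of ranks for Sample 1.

Sorted (descending): 99, 85, 51, 48, 46, 43, 43, 43, 40
The 3 values of 43 occupy positions 6–8 → each gets rank 8.
Sample 1 values → pooled ranks: 43→8, 48→4, 51→3, 43→8
Rank sum = 8 + 4 + 3 + 8 = 23

23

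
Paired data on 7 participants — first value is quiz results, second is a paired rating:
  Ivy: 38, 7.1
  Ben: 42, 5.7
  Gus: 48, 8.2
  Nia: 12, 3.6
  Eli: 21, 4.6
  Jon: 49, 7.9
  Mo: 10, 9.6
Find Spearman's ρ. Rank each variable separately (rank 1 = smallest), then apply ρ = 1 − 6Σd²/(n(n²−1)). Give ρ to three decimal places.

0.179

Ranks of variable 1: 4, 5, 6, 2, 3, 7, 1
Ranks of variable 2: 4, 3, 6, 1, 2, 5, 7
d = r₁ − r₂: 0, 2, 0, 1, 1, 2, -6
d²: 0, 4, 0, 1, 1, 4, 36; Σd² = 46
ρ = 1 − 6·46/(7·48) = 1 − 276/336 = 0.179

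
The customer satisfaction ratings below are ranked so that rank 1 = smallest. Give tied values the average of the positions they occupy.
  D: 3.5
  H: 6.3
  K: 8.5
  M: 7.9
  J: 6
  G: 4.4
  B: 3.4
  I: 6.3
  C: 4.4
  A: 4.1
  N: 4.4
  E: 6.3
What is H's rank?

9

Sorted (ascending): 3.4, 3.5, 4.1, 4.4, 4.4, 4.4, 6, 6.3, 6.3, 6.3, 7.9, 8.5
The 3 values of 4.4 occupy positions 4–6 → average rank 5.
The 3 values of 6.3 occupy positions 8–10 → average rank 9.
H has value 6.3 → rank 9.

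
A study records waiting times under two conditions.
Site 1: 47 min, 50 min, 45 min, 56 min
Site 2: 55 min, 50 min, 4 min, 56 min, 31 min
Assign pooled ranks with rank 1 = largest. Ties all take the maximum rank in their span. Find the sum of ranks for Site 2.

27

Sorted (descending): 56, 56, 55, 50, 50, 47, 45, 31, 4
The 2 values of 56 occupy positions 1–2 → each gets rank 2.
The 2 values of 50 occupy positions 4–5 → each gets rank 5.
Site 2 values → pooled ranks: 55→3, 50→5, 4→9, 56→2, 31→8
Rank sum = 3 + 5 + 9 + 2 + 8 = 27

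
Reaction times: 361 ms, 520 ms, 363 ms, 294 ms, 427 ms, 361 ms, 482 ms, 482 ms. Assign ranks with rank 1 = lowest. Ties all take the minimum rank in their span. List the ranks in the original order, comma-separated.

2, 8, 4, 1, 5, 2, 6, 6

Sorted (ascending): 294, 361, 361, 363, 427, 482, 482, 520
The 2 values of 361 occupy positions 2–3 → each gets rank 2.
The 2 values of 482 occupy positions 6–7 → each gets rank 6.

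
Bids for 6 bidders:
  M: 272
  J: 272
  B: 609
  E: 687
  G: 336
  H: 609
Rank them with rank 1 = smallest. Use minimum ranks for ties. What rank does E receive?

Sorted (ascending): 272, 272, 336, 609, 609, 687
The 2 values of 272 occupy positions 1–2 → each gets rank 1.
The 2 values of 609 occupy positions 4–5 → each gets rank 4.
E has value 687 → rank 6.

6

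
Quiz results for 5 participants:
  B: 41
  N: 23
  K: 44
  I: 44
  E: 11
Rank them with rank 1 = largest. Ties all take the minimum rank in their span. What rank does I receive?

Sorted (descending): 44, 44, 41, 23, 11
The 2 values of 44 occupy positions 1–2 → each gets rank 1.
I has value 44 → rank 1.

1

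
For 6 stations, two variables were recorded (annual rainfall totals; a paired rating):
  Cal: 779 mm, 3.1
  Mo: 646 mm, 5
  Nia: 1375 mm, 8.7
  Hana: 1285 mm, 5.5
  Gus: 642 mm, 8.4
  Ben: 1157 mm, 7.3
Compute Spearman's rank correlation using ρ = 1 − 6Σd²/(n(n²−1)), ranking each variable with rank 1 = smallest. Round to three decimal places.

0.314

Ranks of variable 1: 3, 2, 6, 5, 1, 4
Ranks of variable 2: 1, 2, 6, 3, 5, 4
d = r₁ − r₂: 2, 0, 0, 2, -4, 0
d²: 4, 0, 0, 4, 16, 0; Σd² = 24
ρ = 1 − 6·24/(6·35) = 1 − 144/210 = 0.314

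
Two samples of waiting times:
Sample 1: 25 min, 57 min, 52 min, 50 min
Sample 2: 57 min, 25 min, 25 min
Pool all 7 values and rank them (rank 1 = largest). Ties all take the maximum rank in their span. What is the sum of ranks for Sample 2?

16

Sorted (descending): 57, 57, 52, 50, 25, 25, 25
The 2 values of 57 occupy positions 1–2 → each gets rank 2.
The 3 values of 25 occupy positions 5–7 → each gets rank 7.
Sample 2 values → pooled ranks: 57→2, 25→7, 25→7
Rank sum = 2 + 7 + 7 = 16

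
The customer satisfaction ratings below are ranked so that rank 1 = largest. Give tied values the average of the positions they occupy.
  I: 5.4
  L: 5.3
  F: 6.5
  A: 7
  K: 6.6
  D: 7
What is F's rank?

Sorted (descending): 7, 7, 6.6, 6.5, 5.4, 5.3
The 2 values of 7 occupy positions 1–2 → average rank (1+2)/2 = 1.5.
F has value 6.5 → rank 4.

4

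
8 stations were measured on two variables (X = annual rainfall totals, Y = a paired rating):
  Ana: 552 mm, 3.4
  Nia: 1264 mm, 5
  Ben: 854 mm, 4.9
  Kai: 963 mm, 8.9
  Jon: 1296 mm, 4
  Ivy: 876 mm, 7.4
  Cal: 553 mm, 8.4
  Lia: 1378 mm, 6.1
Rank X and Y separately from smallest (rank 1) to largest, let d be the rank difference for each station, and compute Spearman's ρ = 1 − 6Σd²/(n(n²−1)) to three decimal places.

Ranks of variable 1: 1, 6, 3, 5, 7, 4, 2, 8
Ranks of variable 2: 1, 4, 3, 8, 2, 6, 7, 5
d = r₁ − r₂: 0, 2, 0, -3, 5, -2, -5, 3
d²: 0, 4, 0, 9, 25, 4, 25, 9; Σd² = 76
ρ = 1 − 6·76/(8·63) = 1 − 456/504 = 0.095

0.095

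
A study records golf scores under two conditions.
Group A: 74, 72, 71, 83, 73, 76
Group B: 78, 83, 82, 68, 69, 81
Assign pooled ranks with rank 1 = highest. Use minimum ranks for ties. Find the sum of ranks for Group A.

41

Sorted (descending): 83, 83, 82, 81, 78, 76, 74, 73, 72, 71, 69, 68
The 2 values of 83 occupy positions 1–2 → each gets rank 1.
Group A values → pooled ranks: 74→7, 72→9, 71→10, 83→1, 73→8, 76→6
Rank sum = 7 + 9 + 10 + 1 + 8 + 6 = 41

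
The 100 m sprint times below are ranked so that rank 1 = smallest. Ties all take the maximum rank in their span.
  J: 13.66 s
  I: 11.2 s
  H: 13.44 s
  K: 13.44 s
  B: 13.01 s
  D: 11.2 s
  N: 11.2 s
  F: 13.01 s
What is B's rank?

Sorted (ascending): 11.2, 11.2, 11.2, 13.01, 13.01, 13.44, 13.44, 13.66
The 3 values of 11.2 occupy positions 1–3 → each gets rank 3.
The 2 values of 13.01 occupy positions 4–5 → each gets rank 5.
The 2 values of 13.44 occupy positions 6–7 → each gets rank 7.
B has value 13.01 s → rank 5.

5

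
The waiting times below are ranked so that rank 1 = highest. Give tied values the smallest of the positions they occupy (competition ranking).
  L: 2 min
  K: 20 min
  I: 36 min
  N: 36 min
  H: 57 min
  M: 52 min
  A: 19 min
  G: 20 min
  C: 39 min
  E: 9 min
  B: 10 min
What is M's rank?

Sorted (descending): 57, 52, 39, 36, 36, 20, 20, 19, 10, 9, 2
The 2 values of 36 occupy positions 4–5 → each gets rank 4.
The 2 values of 20 occupy positions 6–7 → each gets rank 6.
M has value 52 min → rank 2.

2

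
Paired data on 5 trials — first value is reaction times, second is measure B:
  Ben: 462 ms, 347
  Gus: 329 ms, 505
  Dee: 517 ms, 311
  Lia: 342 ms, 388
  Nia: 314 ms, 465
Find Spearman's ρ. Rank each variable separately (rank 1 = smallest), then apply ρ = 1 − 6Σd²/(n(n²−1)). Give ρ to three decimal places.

Ranks of variable 1: 4, 2, 5, 3, 1
Ranks of variable 2: 2, 5, 1, 3, 4
d = r₁ − r₂: 2, -3, 4, 0, -3
d²: 4, 9, 16, 0, 9; Σd² = 38
ρ = 1 − 6·38/(5·24) = 1 − 228/120 = -0.900

-0.900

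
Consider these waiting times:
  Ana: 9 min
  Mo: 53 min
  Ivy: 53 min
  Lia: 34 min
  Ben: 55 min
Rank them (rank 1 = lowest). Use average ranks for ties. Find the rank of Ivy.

Sorted (ascending): 9, 34, 53, 53, 55
The 2 values of 53 occupy positions 3–4 → average rank (3+4)/2 = 3.5.
Ivy has value 53 min → rank 3.5.

3.5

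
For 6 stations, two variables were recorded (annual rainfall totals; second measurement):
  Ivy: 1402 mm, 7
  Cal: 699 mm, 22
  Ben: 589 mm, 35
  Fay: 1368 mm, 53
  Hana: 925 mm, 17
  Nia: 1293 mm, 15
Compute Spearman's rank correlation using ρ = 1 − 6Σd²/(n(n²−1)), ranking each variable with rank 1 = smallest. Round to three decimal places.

Ranks of variable 1: 6, 2, 1, 5, 3, 4
Ranks of variable 2: 1, 4, 5, 6, 3, 2
d = r₁ − r₂: 5, -2, -4, -1, 0, 2
d²: 25, 4, 16, 1, 0, 4; Σd² = 50
ρ = 1 − 6·50/(6·35) = 1 − 300/210 = -0.429

-0.429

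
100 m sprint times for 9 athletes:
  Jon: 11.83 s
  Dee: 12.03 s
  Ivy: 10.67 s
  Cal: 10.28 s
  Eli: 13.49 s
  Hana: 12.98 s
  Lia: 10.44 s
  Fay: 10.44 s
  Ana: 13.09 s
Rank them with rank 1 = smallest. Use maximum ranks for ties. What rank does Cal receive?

1

Sorted (ascending): 10.28, 10.44, 10.44, 10.67, 11.83, 12.03, 12.98, 13.09, 13.49
The 2 values of 10.44 occupy positions 2–3 → each gets rank 3.
Cal has value 10.28 s → rank 1.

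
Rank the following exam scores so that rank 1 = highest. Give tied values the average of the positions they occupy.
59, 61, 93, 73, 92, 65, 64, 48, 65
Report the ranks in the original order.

Sorted (descending): 93, 92, 73, 65, 65, 64, 61, 59, 48
The 2 values of 65 occupy positions 4–5 → average rank (4+5)/2 = 4.5.

8, 7, 1, 3, 2, 4.5, 6, 9, 4.5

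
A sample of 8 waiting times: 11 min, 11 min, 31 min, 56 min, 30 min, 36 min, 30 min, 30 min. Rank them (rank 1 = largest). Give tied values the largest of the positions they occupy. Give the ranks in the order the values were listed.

8, 8, 3, 1, 6, 2, 6, 6

Sorted (descending): 56, 36, 31, 30, 30, 30, 11, 11
The 3 values of 30 occupy positions 4–6 → each gets rank 6.
The 2 values of 11 occupy positions 7–8 → each gets rank 8.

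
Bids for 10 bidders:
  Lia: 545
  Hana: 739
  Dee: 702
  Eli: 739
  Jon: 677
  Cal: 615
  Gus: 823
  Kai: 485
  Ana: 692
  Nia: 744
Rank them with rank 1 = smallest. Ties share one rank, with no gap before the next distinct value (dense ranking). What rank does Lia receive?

2

Sorted (ascending): 485, 545, 615, 677, 692, 702, 739, 739, 744, 823
The 2 values of 739 share dense rank 7.
Remaining distinct values take the next consecutive integers.
Lia has value 545 → rank 2.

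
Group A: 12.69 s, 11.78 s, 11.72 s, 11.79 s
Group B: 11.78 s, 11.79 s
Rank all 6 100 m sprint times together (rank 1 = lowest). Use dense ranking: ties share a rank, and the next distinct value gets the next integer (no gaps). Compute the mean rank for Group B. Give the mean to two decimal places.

2.50

Sorted (ascending): 11.72, 11.78, 11.78, 11.79, 11.79, 12.69
The 2 values of 11.78 share dense rank 2.
The 2 values of 11.79 share dense rank 3.
Remaining distinct values take the next consecutive integers.
Group B values → pooled ranks: 11.78→2, 11.79→3
Mean rank = (2 + 3) / 2 = 2.50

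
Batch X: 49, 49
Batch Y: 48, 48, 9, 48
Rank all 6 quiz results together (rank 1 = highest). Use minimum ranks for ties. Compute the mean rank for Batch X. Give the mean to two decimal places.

Sorted (descending): 49, 49, 48, 48, 48, 9
The 2 values of 49 occupy positions 1–2 → each gets rank 1.
The 3 values of 48 occupy positions 3–5 → each gets rank 3.
Batch X values → pooled ranks: 49→1, 49→1
Mean rank = (1 + 1) / 2 = 1.00

1.00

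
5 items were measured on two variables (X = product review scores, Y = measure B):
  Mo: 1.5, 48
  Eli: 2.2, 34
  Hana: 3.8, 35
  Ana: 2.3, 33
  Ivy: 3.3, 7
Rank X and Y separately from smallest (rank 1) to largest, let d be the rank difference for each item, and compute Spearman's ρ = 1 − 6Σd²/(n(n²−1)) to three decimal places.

Ranks of variable 1: 1, 2, 5, 3, 4
Ranks of variable 2: 5, 3, 4, 2, 1
d = r₁ − r₂: -4, -1, 1, 1, 3
d²: 16, 1, 1, 1, 9; Σd² = 28
ρ = 1 − 6·28/(5·24) = 1 − 168/120 = -0.400

-0.400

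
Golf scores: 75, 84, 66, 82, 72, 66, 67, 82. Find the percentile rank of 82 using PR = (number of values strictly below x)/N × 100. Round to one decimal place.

62.5

N = 8.
Strictly below 82: 5. Equal to 82: 2.
PR = 5/8 × 100 = 62.5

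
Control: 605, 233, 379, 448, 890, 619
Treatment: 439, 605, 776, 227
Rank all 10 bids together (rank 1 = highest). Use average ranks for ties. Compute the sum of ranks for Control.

31.5

Sorted (descending): 890, 776, 619, 605, 605, 448, 439, 379, 233, 227
The 2 values of 605 occupy positions 4–5 → average rank (4+5)/2 = 4.5.
Control values → pooled ranks: 605→4.5, 233→9, 379→8, 448→6, 890→1, 619→3
Rank sum = 4.5 + 9 + 8 + 6 + 1 + 3 = 31.5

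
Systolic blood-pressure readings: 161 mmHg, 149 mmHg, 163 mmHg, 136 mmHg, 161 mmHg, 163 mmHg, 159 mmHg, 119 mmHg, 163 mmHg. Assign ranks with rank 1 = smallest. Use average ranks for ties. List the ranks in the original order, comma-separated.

Sorted (ascending): 119, 136, 149, 159, 161, 161, 163, 163, 163
The 2 values of 161 occupy positions 5–6 → average rank (5+6)/2 = 5.5.
The 3 values of 163 occupy positions 7–9 → average rank 8.

5.5, 3, 8, 2, 5.5, 8, 4, 1, 8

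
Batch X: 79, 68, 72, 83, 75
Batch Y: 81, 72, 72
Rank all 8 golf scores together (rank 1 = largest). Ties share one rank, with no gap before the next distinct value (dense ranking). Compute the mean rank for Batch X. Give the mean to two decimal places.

3.80

Sorted (descending): 83, 81, 79, 75, 72, 72, 72, 68
The 3 values of 72 share dense rank 5.
Remaining distinct values take the next consecutive integers.
Batch X values → pooled ranks: 79→3, 68→6, 72→5, 83→1, 75→4
Mean rank = (3 + 6 + 5 + 1 + 4) / 5 = 3.80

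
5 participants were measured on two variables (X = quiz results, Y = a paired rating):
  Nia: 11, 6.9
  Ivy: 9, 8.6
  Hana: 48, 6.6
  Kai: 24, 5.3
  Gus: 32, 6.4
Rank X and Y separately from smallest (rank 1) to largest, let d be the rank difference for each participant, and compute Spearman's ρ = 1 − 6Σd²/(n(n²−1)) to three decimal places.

Ranks of variable 1: 2, 1, 5, 3, 4
Ranks of variable 2: 4, 5, 3, 1, 2
d = r₁ − r₂: -2, -4, 2, 2, 2
d²: 4, 16, 4, 4, 4; Σd² = 32
ρ = 1 − 6·32/(5·24) = 1 − 192/120 = -0.600

-0.600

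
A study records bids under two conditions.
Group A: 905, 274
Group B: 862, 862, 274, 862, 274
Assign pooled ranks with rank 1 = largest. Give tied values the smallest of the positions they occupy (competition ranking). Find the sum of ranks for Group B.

Sorted (descending): 905, 862, 862, 862, 274, 274, 274
The 3 values of 862 occupy positions 2–4 → each gets rank 2.
The 3 values of 274 occupy positions 5–7 → each gets rank 5.
Group B values → pooled ranks: 862→2, 862→2, 274→5, 862→2, 274→5
Rank sum = 2 + 2 + 5 + 2 + 5 = 16

16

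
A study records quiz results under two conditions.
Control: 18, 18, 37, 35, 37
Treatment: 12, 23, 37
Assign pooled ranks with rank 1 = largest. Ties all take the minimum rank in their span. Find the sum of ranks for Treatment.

Sorted (descending): 37, 37, 37, 35, 23, 18, 18, 12
The 3 values of 37 occupy positions 1–3 → each gets rank 1.
The 2 values of 18 occupy positions 6–7 → each gets rank 6.
Treatment values → pooled ranks: 12→8, 23→5, 37→1
Rank sum = 8 + 5 + 1 = 14

14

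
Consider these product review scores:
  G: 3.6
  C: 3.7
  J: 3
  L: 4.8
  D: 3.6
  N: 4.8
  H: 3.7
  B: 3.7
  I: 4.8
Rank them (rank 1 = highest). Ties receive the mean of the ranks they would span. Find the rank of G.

Sorted (descending): 4.8, 4.8, 4.8, 3.7, 3.7, 3.7, 3.6, 3.6, 3
The 3 values of 4.8 occupy positions 1–3 → average rank 2.
The 3 values of 3.7 occupy positions 4–6 → average rank 5.
The 2 values of 3.6 occupy positions 7–8 → average rank (7+8)/2 = 7.5.
G has value 3.6 → rank 7.5.

7.5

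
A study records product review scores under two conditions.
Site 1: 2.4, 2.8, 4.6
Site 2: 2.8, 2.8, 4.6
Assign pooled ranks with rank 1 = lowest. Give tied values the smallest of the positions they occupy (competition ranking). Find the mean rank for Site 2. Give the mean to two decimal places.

3.00

Sorted (ascending): 2.4, 2.8, 2.8, 2.8, 4.6, 4.6
The 3 values of 2.8 occupy positions 2–4 → each gets rank 2.
The 2 values of 4.6 occupy positions 5–6 → each gets rank 5.
Site 2 values → pooled ranks: 2.8→2, 2.8→2, 4.6→5
Mean rank = (2 + 2 + 5) / 3 = 3.00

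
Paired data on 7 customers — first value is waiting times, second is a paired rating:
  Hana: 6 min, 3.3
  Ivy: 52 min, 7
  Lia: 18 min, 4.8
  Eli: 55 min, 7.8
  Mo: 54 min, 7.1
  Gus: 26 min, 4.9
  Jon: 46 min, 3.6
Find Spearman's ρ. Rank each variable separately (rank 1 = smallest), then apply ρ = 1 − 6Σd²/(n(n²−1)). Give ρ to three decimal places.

Ranks of variable 1: 1, 5, 2, 7, 6, 3, 4
Ranks of variable 2: 1, 5, 3, 7, 6, 4, 2
d = r₁ − r₂: 0, 0, -1, 0, 0, -1, 2
d²: 0, 0, 1, 0, 0, 1, 4; Σd² = 6
ρ = 1 − 6·6/(7·48) = 1 − 36/336 = 0.893

0.893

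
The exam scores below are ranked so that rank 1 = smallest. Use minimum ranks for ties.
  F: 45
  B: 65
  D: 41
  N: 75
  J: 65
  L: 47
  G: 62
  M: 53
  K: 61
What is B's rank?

Sorted (ascending): 41, 45, 47, 53, 61, 62, 65, 65, 75
The 2 values of 65 occupy positions 7–8 → each gets rank 7.
B has value 65 → rank 7.

7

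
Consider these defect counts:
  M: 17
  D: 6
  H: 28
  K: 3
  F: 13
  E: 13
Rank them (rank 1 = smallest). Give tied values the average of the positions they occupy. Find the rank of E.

3.5

Sorted (ascending): 3, 6, 13, 13, 17, 28
The 2 values of 13 occupy positions 3–4 → average rank (3+4)/2 = 3.5.
E has value 13 → rank 3.5.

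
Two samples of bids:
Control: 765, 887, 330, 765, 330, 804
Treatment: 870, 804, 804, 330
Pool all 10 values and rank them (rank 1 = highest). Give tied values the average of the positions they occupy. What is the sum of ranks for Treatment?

Sorted (descending): 887, 870, 804, 804, 804, 765, 765, 330, 330, 330
The 3 values of 804 occupy positions 3–5 → average rank 4.
The 2 values of 765 occupy positions 6–7 → average rank (6+7)/2 = 6.5.
The 3 values of 330 occupy positions 8–10 → average rank 9.
Treatment values → pooled ranks: 870→2, 804→4, 804→4, 330→9
Rank sum = 2 + 4 + 4 + 9 = 19

19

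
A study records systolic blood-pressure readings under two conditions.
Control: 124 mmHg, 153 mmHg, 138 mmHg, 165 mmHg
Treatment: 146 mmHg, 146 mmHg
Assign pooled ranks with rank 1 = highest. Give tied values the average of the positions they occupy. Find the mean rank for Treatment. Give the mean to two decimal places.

Sorted (descending): 165, 153, 146, 146, 138, 124
The 2 values of 146 occupy positions 3–4 → average rank (3+4)/2 = 3.5.
Treatment values → pooled ranks: 146→3.5, 146→3.5
Mean rank = (3.5 + 3.5) / 2 = 3.50

3.50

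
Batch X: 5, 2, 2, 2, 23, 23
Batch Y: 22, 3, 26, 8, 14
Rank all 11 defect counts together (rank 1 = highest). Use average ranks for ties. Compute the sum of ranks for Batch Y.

24

Sorted (descending): 26, 23, 23, 22, 14, 8, 5, 3, 2, 2, 2
The 2 values of 23 occupy positions 2–3 → average rank (2+3)/2 = 2.5.
The 3 values of 2 occupy positions 9–11 → average rank 10.
Batch Y values → pooled ranks: 22→4, 3→8, 26→1, 8→6, 14→5
Rank sum = 4 + 8 + 1 + 6 + 5 = 24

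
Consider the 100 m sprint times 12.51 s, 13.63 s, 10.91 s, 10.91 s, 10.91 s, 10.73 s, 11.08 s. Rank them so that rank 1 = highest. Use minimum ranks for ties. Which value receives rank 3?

Sorted (descending): 13.63, 12.51, 11.08, 10.91, 10.91, 10.91, 10.73
The 3 values of 10.91 occupy positions 4–6 → each gets rank 4.
Rank 3 → value 11.08.

11.08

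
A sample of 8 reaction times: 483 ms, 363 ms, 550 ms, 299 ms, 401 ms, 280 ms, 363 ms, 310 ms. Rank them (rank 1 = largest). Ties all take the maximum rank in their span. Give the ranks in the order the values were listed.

2, 5, 1, 7, 3, 8, 5, 6

Sorted (descending): 550, 483, 401, 363, 363, 310, 299, 280
The 2 values of 363 occupy positions 4–5 → each gets rank 5.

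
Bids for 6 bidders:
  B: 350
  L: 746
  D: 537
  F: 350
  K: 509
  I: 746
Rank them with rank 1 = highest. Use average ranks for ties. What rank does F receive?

5.5

Sorted (descending): 746, 746, 537, 509, 350, 350
The 2 values of 746 occupy positions 1–2 → average rank (1+2)/2 = 1.5.
The 2 values of 350 occupy positions 5–6 → average rank (5+6)/2 = 5.5.
F has value 350 → rank 5.5.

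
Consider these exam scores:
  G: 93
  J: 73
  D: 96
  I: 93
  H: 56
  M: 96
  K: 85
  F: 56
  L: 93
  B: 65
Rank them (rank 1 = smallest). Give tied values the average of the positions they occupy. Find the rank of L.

7

Sorted (ascending): 56, 56, 65, 73, 85, 93, 93, 93, 96, 96
The 2 values of 56 occupy positions 1–2 → average rank (1+2)/2 = 1.5.
The 3 values of 93 occupy positions 6–8 → average rank 7.
The 2 values of 96 occupy positions 9–10 → average rank (9+10)/2 = 9.5.
L has value 93 → rank 7.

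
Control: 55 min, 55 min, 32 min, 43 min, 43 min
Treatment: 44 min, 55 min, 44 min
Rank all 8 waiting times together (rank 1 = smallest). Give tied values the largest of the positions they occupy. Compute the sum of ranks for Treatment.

Sorted (ascending): 32, 43, 43, 44, 44, 55, 55, 55
The 2 values of 43 occupy positions 2–3 → each gets rank 3.
The 2 values of 44 occupy positions 4–5 → each gets rank 5.
The 3 values of 55 occupy positions 6–8 → each gets rank 8.
Treatment values → pooled ranks: 44→5, 55→8, 44→5
Rank sum = 5 + 8 + 5 = 18

18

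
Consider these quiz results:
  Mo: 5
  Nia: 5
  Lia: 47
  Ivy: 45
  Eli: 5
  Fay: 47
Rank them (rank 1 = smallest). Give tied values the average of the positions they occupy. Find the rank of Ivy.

Sorted (ascending): 5, 5, 5, 45, 47, 47
The 3 values of 5 occupy positions 1–3 → average rank 2.
The 2 values of 47 occupy positions 5–6 → average rank (5+6)/2 = 5.5.
Ivy has value 45 → rank 4.

4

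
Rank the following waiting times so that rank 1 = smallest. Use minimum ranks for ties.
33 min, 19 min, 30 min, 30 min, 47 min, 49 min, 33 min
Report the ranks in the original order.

4, 1, 2, 2, 6, 7, 4

Sorted (ascending): 19, 30, 30, 33, 33, 47, 49
The 2 values of 30 occupy positions 2–3 → each gets rank 2.
The 2 values of 33 occupy positions 4–5 → each gets rank 4.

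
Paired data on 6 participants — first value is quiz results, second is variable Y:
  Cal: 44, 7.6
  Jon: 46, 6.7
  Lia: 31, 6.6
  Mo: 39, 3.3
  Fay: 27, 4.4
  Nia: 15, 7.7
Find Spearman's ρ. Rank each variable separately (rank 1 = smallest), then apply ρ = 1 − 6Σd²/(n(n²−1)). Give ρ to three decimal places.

Ranks of variable 1: 5, 6, 3, 4, 2, 1
Ranks of variable 2: 5, 4, 3, 1, 2, 6
d = r₁ − r₂: 0, 2, 0, 3, 0, -5
d²: 0, 4, 0, 9, 0, 25; Σd² = 38
ρ = 1 − 6·38/(6·35) = 1 − 228/210 = -0.086

-0.086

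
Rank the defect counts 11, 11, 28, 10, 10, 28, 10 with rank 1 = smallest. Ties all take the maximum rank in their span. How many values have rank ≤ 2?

Sorted (ascending): 10, 10, 10, 11, 11, 28, 28
The 3 values of 10 occupy positions 1–3 → each gets rank 3.
The 2 values of 11 occupy positions 4–5 → each gets rank 5.
The 2 values of 28 occupy positions 6–7 → each gets rank 7.
Ranks ≤ 2: {} → 0 values.

0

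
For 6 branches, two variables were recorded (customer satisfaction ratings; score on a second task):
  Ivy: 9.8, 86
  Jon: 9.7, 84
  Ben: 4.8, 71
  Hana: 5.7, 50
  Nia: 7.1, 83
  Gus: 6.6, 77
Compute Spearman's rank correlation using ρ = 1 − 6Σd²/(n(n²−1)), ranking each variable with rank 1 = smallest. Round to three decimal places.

Ranks of variable 1: 6, 5, 1, 2, 4, 3
Ranks of variable 2: 6, 5, 2, 1, 4, 3
d = r₁ − r₂: 0, 0, -1, 1, 0, 0
d²: 0, 0, 1, 1, 0, 0; Σd² = 2
ρ = 1 − 6·2/(6·35) = 1 − 12/210 = 0.943

0.943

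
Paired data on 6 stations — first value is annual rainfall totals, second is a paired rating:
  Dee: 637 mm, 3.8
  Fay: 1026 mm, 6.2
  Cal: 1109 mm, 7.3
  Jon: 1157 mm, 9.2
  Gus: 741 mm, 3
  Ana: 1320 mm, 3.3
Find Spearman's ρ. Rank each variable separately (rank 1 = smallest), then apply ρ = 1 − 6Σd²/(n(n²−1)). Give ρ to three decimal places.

0.314

Ranks of variable 1: 1, 3, 4, 5, 2, 6
Ranks of variable 2: 3, 4, 5, 6, 1, 2
d = r₁ − r₂: -2, -1, -1, -1, 1, 4
d²: 4, 1, 1, 1, 1, 16; Σd² = 24
ρ = 1 − 6·24/(6·35) = 1 − 144/210 = 0.314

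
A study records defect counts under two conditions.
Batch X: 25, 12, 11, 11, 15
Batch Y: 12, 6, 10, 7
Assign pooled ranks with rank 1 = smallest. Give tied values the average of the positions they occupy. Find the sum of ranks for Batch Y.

Sorted (ascending): 6, 7, 10, 11, 11, 12, 12, 15, 25
The 2 values of 11 occupy positions 4–5 → average rank (4+5)/2 = 4.5.
The 2 values of 12 occupy positions 6–7 → average rank (6+7)/2 = 6.5.
Batch Y values → pooled ranks: 12→6.5, 6→1, 10→3, 7→2
Rank sum = 6.5 + 1 + 3 + 2 = 12.5

12.5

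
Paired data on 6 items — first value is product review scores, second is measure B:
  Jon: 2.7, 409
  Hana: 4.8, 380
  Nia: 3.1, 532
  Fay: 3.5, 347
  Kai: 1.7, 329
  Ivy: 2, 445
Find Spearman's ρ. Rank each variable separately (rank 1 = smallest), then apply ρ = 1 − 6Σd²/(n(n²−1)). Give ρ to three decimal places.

Ranks of variable 1: 3, 6, 4, 5, 1, 2
Ranks of variable 2: 4, 3, 6, 2, 1, 5
d = r₁ − r₂: -1, 3, -2, 3, 0, -3
d²: 1, 9, 4, 9, 0, 9; Σd² = 32
ρ = 1 − 6·32/(6·35) = 1 − 192/210 = 0.086

0.086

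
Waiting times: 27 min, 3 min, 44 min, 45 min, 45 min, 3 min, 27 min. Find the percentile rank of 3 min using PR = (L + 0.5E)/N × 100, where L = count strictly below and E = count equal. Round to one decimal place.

14.3

N = 7.
Strictly below 3: 0. Equal to 3: 2.
PR = (0 + 0.5·2)/7 × 100 = 14.3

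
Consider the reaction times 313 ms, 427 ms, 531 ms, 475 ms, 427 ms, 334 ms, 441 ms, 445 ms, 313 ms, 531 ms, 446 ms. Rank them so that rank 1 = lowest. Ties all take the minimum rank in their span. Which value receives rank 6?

441

Sorted (ascending): 313, 313, 334, 427, 427, 441, 445, 446, 475, 531, 531
The 2 values of 313 occupy positions 1–2 → each gets rank 1.
The 2 values of 427 occupy positions 4–5 → each gets rank 4.
The 2 values of 531 occupy positions 10–11 → each gets rank 10.
Rank 6 → value 441.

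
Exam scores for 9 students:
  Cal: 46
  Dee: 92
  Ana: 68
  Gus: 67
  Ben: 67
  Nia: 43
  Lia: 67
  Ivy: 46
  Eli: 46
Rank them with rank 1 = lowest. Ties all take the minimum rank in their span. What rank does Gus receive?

Sorted (ascending): 43, 46, 46, 46, 67, 67, 67, 68, 92
The 3 values of 46 occupy positions 2–4 → each gets rank 2.
The 3 values of 67 occupy positions 5–7 → each gets rank 5.
Gus has value 67 → rank 5.

5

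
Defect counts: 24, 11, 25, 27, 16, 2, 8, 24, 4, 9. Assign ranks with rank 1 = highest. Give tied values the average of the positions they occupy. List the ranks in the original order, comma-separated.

3.5, 6, 2, 1, 5, 10, 8, 3.5, 9, 7

Sorted (descending): 27, 25, 24, 24, 16, 11, 9, 8, 4, 2
The 2 values of 24 occupy positions 3–4 → average rank (3+4)/2 = 3.5.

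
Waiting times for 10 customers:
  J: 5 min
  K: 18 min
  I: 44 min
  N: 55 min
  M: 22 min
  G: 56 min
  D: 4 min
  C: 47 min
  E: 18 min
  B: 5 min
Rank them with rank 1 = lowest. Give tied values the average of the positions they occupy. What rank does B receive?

2.5

Sorted (ascending): 4, 5, 5, 18, 18, 22, 44, 47, 55, 56
The 2 values of 5 occupy positions 2–3 → average rank (2+3)/2 = 2.5.
The 2 values of 18 occupy positions 4–5 → average rank (4+5)/2 = 4.5.
B has value 5 min → rank 2.5.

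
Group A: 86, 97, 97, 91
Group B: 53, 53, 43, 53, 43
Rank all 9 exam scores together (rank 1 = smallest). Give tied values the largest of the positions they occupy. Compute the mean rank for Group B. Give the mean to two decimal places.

Sorted (ascending): 43, 43, 53, 53, 53, 86, 91, 97, 97
The 2 values of 43 occupy positions 1–2 → each gets rank 2.
The 3 values of 53 occupy positions 3–5 → each gets rank 5.
The 2 values of 97 occupy positions 8–9 → each gets rank 9.
Group B values → pooled ranks: 53→5, 53→5, 43→2, 53→5, 43→2
Mean rank = (5 + 5 + 2 + 5 + 2) / 5 = 3.80

3.80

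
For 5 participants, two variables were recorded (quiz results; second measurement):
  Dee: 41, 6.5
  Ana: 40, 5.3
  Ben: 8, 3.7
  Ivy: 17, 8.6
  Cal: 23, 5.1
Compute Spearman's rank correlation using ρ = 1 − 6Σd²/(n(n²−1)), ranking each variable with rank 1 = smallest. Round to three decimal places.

Ranks of variable 1: 5, 4, 1, 2, 3
Ranks of variable 2: 4, 3, 1, 5, 2
d = r₁ − r₂: 1, 1, 0, -3, 1
d²: 1, 1, 0, 9, 1; Σd² = 12
ρ = 1 − 6·12/(5·24) = 1 − 72/120 = 0.400

0.400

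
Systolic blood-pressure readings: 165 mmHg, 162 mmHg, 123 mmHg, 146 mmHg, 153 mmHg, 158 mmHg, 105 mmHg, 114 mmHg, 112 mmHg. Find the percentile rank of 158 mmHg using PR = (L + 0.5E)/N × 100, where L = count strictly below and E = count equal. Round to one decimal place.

72.2

N = 9.
Strictly below 158: 6. Equal to 158: 1.
PR = (6 + 0.5·1)/9 × 100 = 72.2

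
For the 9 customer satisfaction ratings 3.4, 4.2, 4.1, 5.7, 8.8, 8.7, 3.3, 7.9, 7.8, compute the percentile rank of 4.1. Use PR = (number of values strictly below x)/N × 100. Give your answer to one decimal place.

N = 9.
Strictly below 4.1: 2. Equal to 4.1: 1.
PR = 2/9 × 100 = 22.2

22.2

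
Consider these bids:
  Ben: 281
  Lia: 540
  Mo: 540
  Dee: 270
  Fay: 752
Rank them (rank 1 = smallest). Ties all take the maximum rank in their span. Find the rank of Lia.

4

Sorted (ascending): 270, 281, 540, 540, 752
The 2 values of 540 occupy positions 3–4 → each gets rank 4.
Lia has value 540 → rank 4.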